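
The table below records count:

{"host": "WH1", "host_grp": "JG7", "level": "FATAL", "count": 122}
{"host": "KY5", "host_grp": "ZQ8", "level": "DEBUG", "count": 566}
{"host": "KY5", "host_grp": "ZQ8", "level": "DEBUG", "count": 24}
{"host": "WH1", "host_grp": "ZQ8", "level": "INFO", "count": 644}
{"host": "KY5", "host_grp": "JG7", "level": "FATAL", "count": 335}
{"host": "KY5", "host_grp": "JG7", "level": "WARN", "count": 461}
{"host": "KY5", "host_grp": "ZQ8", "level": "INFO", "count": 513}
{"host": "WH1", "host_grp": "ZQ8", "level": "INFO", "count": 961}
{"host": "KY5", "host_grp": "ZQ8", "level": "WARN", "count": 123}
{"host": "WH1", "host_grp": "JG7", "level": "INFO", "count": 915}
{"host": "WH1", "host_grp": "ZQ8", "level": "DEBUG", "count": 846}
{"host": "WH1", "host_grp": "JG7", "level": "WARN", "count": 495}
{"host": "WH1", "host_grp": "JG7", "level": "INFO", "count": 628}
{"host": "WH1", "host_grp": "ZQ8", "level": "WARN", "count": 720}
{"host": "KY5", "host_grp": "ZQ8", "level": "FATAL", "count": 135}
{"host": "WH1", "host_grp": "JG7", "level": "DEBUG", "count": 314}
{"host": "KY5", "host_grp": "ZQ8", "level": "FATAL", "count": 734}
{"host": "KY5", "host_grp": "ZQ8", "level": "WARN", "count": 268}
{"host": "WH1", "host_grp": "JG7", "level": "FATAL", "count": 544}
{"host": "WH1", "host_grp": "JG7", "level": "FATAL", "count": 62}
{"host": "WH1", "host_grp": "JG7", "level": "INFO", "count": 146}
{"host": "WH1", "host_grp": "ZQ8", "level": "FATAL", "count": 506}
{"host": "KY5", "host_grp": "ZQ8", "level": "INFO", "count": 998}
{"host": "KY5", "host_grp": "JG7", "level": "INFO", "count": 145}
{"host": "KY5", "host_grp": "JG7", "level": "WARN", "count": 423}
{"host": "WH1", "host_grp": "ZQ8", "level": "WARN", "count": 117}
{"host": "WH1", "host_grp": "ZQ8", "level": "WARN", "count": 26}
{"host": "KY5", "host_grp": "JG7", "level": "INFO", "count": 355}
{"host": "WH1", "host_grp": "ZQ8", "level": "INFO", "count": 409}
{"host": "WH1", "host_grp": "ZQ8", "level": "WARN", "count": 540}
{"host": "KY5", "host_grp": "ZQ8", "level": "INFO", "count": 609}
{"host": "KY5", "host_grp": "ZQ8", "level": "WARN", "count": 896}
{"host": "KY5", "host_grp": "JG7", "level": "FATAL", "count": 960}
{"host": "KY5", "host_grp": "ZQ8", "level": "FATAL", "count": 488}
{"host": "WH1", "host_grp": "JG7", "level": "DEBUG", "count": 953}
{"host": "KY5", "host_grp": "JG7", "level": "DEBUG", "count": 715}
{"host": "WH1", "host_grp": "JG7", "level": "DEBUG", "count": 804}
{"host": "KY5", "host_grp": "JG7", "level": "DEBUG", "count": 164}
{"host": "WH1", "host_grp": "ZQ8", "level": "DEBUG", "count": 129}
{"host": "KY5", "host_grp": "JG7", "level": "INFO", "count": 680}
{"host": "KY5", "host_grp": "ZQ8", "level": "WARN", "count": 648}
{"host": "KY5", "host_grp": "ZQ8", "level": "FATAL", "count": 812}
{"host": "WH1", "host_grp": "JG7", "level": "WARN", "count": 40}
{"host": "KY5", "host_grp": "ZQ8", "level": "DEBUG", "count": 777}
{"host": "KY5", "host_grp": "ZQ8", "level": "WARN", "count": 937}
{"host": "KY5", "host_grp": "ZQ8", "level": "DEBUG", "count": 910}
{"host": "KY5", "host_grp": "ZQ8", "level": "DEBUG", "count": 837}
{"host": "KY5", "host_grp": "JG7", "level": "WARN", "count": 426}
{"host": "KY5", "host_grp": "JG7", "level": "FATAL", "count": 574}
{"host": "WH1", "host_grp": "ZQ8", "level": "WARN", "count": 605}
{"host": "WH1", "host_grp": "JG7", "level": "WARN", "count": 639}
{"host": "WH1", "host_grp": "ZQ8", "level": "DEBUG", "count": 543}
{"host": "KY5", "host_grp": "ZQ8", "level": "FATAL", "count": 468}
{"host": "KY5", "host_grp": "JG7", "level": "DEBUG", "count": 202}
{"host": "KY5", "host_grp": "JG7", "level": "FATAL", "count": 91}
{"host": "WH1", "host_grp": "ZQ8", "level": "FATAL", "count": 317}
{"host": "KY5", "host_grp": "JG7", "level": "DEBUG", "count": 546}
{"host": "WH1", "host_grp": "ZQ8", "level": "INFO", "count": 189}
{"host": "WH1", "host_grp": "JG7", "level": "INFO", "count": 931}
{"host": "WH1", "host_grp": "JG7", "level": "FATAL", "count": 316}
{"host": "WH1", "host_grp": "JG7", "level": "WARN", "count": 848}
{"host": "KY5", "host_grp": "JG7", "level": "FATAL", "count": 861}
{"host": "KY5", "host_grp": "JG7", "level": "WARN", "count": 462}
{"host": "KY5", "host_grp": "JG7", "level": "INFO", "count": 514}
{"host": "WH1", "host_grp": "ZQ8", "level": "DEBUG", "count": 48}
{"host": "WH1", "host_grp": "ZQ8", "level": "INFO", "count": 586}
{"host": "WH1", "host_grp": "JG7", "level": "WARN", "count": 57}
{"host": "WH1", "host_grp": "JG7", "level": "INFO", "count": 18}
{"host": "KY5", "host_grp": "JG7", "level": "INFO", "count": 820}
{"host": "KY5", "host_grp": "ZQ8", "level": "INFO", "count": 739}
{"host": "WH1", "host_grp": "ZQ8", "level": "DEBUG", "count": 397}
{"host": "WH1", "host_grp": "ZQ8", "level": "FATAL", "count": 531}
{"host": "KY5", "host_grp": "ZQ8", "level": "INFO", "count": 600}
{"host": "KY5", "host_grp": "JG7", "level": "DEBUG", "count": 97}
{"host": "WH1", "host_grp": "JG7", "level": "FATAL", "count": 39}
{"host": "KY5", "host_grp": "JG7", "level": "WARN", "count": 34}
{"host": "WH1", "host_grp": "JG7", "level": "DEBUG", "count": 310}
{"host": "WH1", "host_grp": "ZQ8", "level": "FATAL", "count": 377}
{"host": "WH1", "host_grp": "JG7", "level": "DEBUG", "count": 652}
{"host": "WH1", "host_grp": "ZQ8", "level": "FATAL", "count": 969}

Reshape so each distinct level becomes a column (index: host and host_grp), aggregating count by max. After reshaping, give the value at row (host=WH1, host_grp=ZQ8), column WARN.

Rows with host=WH1, host_grp=ZQ8 and level=WARN: count values are 720, 117, 26, 540, 605.
max(720, 117, 26, 540, 605) = 720.

720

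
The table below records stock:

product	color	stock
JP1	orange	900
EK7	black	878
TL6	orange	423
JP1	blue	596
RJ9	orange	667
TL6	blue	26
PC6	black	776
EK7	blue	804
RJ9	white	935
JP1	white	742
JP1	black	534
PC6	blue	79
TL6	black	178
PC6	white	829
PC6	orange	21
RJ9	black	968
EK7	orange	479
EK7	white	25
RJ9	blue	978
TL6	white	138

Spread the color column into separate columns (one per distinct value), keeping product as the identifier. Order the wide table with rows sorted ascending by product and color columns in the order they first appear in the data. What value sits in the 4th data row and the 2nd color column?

With rows sorted ascending by product, row 4 is product=RJ9. color columns in first-appearance order: orange, black, blue, white; column 2 is black.
Long rows with product=RJ9, color=black: stock = 968.

968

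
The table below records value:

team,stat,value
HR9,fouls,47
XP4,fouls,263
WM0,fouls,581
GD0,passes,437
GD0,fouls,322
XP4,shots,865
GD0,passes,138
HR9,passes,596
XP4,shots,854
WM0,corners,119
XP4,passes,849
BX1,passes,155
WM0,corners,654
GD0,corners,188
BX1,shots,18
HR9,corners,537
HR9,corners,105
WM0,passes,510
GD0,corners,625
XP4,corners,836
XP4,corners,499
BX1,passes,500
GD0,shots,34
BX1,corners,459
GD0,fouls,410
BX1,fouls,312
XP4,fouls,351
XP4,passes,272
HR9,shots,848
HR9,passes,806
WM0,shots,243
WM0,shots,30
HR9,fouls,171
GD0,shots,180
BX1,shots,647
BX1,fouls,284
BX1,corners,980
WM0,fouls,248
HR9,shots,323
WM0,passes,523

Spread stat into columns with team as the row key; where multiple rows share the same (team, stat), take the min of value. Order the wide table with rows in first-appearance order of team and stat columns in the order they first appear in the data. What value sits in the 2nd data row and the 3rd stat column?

854

With rows in first-appearance order of team, row 2 is team=XP4. stat columns in first-appearance order: fouls, passes, shots, corners; column 3 is shots.
Long rows with team=XP4, stat=shots: min(865, 854) = 854.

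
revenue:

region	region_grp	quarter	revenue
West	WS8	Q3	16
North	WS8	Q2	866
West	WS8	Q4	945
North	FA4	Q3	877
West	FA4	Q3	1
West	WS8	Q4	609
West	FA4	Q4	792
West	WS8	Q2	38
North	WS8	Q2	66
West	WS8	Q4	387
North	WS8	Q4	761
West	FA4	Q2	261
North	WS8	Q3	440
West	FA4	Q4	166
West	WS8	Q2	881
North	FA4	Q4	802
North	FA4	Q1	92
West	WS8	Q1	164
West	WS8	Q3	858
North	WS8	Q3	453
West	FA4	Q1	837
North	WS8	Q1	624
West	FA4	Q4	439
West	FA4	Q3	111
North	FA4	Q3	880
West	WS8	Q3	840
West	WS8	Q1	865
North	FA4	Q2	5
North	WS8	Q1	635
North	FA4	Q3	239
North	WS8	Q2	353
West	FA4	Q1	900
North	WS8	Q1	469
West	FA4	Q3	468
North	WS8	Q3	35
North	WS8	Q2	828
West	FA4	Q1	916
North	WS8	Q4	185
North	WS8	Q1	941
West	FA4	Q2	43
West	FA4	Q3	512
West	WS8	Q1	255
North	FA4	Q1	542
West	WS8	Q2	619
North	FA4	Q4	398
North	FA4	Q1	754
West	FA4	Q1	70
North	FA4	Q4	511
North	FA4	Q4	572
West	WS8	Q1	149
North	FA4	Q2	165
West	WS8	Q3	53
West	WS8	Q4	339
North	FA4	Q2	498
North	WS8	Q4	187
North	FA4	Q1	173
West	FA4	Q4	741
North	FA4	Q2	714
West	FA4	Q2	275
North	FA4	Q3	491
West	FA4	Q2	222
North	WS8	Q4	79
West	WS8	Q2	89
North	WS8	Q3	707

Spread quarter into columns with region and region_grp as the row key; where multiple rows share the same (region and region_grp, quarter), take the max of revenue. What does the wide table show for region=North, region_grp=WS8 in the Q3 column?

707

Rows with region=North, region_grp=WS8 and quarter=Q3: revenue values are 440, 453, 35, 707.
max(440, 453, 35, 707) = 707.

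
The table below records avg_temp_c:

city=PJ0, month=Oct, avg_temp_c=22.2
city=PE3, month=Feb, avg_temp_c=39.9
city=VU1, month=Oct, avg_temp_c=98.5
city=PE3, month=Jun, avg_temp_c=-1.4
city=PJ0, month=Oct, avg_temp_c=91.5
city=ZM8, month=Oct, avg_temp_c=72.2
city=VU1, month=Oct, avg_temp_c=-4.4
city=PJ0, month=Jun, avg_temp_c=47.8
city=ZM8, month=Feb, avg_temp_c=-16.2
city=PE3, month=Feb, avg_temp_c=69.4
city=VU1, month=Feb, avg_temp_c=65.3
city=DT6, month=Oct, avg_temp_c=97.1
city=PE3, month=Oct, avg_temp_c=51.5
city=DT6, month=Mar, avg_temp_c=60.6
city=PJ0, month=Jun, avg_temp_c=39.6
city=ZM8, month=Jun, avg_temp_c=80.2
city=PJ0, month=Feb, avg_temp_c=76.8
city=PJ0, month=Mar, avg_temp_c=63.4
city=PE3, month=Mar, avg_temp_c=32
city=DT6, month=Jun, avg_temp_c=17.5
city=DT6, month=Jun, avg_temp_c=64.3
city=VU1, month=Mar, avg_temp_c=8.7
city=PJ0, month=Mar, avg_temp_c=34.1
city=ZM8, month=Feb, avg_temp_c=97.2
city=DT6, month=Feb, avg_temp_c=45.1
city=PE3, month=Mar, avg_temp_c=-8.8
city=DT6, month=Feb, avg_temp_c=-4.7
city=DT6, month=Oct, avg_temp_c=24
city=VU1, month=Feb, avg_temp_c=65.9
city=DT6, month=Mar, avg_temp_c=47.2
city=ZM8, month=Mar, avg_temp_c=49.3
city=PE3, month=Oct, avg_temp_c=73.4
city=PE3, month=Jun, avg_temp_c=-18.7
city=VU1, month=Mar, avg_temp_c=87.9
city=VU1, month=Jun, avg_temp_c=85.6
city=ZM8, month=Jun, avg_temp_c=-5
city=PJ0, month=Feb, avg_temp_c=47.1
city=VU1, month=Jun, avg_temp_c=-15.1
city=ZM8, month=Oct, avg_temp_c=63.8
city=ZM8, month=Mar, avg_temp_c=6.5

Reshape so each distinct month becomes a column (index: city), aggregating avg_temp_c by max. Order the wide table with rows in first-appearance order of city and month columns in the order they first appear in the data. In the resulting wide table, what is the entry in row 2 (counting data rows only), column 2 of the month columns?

69.4

With rows in first-appearance order of city, row 2 is city=PE3. month columns in first-appearance order: Oct, Feb, Jun, Mar; column 2 is Feb.
Long rows with city=PE3, month=Feb: max(39.9, 69.4) = 69.4.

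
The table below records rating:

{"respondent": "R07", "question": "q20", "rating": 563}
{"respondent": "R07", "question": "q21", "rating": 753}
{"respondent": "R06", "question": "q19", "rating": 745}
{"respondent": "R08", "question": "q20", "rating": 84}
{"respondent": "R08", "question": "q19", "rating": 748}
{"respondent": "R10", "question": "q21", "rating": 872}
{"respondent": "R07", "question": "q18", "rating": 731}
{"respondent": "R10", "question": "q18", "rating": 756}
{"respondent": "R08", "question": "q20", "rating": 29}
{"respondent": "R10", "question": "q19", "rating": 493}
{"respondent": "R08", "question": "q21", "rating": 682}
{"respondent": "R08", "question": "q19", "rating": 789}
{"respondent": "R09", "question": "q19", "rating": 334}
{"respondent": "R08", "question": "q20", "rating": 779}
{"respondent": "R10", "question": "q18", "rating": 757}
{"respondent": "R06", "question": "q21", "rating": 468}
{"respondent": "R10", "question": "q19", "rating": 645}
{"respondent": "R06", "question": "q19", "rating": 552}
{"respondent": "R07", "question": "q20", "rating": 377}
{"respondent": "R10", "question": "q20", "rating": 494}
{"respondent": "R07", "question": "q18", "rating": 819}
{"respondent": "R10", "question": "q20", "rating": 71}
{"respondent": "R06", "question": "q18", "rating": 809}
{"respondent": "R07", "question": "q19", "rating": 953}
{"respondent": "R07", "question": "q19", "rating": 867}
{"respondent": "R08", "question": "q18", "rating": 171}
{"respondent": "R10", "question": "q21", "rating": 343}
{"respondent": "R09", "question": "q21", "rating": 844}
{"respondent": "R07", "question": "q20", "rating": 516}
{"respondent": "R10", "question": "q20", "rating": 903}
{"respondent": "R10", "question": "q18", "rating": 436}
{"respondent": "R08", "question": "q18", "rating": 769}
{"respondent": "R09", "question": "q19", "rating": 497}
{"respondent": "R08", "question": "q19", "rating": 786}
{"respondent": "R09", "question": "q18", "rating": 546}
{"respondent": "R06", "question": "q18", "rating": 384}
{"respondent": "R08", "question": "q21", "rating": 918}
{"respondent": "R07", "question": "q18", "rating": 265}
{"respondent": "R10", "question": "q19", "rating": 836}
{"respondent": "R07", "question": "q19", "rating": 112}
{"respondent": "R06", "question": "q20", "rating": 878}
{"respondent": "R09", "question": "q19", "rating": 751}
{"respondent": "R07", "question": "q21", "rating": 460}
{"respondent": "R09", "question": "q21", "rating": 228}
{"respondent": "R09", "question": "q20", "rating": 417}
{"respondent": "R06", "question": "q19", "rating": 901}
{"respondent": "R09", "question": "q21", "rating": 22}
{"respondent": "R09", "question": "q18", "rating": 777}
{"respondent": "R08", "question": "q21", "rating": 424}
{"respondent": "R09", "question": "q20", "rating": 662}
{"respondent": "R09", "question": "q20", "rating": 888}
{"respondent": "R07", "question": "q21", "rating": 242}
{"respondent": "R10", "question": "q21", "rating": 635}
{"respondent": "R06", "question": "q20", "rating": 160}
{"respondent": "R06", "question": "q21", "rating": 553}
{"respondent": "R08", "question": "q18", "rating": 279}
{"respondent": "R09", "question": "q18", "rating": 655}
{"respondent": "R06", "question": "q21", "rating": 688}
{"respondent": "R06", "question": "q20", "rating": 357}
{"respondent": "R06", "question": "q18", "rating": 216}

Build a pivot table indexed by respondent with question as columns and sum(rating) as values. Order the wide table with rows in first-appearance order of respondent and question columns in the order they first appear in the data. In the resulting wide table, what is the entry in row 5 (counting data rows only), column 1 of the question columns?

1967

With rows in first-appearance order of respondent, row 5 is respondent=R09. question columns in first-appearance order: q20, q21, q19, q18; column 1 is q20.
Long rows with respondent=R09, question=q20: 417 + 662 + 888 = 1967.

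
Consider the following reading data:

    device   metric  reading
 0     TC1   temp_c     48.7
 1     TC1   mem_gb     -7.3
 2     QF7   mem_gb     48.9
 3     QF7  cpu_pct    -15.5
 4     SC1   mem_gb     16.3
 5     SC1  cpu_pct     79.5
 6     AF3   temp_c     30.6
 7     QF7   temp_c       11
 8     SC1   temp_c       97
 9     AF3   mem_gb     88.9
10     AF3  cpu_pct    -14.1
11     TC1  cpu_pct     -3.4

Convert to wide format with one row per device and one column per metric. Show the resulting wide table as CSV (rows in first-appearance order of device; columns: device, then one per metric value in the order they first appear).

Columns: device plus the 3 distinct metric values (temp_c, mem_gb, cpu_pct).
For example, row TC1 column temp_c takes reading=48.7 from the long row (TC1, temp_c).

device,temp_c,mem_gb,cpu_pct
TC1,48.7,-7.3,-3.4
QF7,11,48.9,-15.5
SC1,97,16.3,79.5
AF3,30.6,88.9,-14.1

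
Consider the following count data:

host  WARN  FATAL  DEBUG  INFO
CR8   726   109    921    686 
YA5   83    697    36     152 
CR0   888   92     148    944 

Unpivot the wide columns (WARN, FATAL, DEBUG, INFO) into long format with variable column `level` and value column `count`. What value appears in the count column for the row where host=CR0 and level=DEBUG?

Unpivoting turns each (host, wide-column) pair into one long row.
The wide cell at row CR0, column DEBUG holds 148, so the long row (CR0, DEBUG) has count=148.

148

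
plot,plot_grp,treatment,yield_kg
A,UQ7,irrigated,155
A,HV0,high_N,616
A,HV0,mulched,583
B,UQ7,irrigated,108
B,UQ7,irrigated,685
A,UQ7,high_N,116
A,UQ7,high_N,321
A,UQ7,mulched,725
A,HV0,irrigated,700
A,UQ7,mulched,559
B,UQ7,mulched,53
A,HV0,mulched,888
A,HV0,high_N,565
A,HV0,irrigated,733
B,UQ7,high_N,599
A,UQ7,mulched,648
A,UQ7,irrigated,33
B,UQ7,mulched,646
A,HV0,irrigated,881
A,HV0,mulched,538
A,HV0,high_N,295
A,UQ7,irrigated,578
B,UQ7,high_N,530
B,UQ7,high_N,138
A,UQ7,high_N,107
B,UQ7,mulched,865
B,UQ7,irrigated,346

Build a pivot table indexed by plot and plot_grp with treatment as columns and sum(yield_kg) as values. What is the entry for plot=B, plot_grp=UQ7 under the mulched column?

Rows with plot=B, plot_grp=UQ7 and treatment=mulched: yield_kg values are 53, 646, 865.
53 + 646 + 865 = 1564.

1564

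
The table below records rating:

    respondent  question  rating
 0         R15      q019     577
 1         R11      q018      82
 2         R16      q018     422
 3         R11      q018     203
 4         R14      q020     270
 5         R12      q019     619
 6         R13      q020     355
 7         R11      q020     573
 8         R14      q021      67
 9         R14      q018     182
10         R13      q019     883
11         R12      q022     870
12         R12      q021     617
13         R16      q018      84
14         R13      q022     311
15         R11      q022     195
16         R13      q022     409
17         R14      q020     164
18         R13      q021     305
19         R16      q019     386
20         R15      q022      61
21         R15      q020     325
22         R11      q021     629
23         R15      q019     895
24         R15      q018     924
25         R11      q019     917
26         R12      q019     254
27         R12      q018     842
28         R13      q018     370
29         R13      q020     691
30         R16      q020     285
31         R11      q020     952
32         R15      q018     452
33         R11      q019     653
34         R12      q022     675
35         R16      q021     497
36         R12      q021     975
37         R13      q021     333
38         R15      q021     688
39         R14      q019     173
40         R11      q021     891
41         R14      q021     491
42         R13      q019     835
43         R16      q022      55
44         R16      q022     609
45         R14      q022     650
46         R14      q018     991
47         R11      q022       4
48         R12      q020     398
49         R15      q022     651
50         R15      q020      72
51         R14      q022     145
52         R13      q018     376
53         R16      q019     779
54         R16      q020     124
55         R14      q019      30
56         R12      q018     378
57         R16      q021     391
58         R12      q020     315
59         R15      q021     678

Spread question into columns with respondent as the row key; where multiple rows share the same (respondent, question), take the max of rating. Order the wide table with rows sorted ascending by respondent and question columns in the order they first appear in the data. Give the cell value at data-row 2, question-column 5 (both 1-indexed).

With rows sorted ascending by respondent, row 2 is respondent=R12. question columns in first-appearance order: q019, q018, q020, q021, q022; column 5 is q022.
Long rows with respondent=R12, question=q022: max(870, 675) = 870.

870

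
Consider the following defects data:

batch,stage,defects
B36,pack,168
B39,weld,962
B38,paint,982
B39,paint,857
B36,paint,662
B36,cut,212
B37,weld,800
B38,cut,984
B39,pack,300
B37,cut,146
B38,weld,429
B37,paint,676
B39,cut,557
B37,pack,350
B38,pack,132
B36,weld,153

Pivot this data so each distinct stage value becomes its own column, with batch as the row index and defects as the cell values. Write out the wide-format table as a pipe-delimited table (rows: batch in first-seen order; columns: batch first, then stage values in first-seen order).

Columns: batch plus the 4 distinct stage values (pack, weld, paint, cut).
For example, row B36 column pack takes defects=168 from the long row (B36, pack).

| batch | pack | weld | paint | cut |
| B36 | 168 | 153 | 662 | 212 |
| B39 | 300 | 962 | 857 | 557 |
| B38 | 132 | 429 | 982 | 984 |
| B37 | 350 | 800 | 676 | 146 |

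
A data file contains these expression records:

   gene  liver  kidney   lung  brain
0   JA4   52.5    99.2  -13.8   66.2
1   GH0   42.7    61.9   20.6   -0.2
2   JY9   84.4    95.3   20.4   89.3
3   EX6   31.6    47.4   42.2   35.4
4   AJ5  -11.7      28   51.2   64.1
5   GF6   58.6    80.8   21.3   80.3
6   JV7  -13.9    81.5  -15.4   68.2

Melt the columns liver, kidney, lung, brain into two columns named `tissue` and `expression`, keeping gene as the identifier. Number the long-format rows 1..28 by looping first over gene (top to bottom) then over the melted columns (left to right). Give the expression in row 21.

58.6

28 rows total (7 × 4). Row 21: index ⌊(21-1)/4⌋ = 5 into gene → GF6; (21-1) mod 4 = 0 into the melted columns → liver.
So row 21 is (GF6, liver, 58.6); expression = 58.6.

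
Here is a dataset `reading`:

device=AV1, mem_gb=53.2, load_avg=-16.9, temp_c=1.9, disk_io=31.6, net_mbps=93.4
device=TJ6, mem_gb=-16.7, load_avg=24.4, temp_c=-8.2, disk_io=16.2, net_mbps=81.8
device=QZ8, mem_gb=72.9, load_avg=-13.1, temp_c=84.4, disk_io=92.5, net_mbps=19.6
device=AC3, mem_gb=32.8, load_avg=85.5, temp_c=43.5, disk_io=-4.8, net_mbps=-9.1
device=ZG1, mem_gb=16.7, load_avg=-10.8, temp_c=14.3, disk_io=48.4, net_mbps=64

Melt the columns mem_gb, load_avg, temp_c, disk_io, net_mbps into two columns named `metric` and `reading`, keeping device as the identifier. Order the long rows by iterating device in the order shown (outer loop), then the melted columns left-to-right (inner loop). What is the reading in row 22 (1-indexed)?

25 rows total (5 × 5). Row 22: index ⌊(22-1)/5⌋ = 4 into device → ZG1; (22-1) mod 5 = 1 into the melted columns → load_avg.
So row 22 is (ZG1, load_avg, -10.8); reading = -10.8.

-10.8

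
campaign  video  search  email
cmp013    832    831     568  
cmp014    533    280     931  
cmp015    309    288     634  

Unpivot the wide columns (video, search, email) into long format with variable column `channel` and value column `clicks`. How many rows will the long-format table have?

9

3 campaign values × 3 melted columns = 9 rows.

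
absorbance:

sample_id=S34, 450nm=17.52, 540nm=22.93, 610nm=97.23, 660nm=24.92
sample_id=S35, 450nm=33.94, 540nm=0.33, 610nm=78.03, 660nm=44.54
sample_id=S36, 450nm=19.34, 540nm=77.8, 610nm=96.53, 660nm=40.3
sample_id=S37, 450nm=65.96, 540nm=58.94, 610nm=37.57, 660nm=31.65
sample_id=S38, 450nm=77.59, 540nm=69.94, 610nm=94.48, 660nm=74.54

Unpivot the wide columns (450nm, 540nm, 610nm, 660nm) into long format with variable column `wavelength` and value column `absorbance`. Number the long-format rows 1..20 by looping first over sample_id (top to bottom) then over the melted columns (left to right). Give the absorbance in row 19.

94.48

20 rows total (5 × 4). Row 19: index ⌊(19-1)/4⌋ = 4 into sample_id → S38; (19-1) mod 4 = 2 into the melted columns → 610nm.
So row 19 is (S38, 610nm, 94.48); absorbance = 94.48.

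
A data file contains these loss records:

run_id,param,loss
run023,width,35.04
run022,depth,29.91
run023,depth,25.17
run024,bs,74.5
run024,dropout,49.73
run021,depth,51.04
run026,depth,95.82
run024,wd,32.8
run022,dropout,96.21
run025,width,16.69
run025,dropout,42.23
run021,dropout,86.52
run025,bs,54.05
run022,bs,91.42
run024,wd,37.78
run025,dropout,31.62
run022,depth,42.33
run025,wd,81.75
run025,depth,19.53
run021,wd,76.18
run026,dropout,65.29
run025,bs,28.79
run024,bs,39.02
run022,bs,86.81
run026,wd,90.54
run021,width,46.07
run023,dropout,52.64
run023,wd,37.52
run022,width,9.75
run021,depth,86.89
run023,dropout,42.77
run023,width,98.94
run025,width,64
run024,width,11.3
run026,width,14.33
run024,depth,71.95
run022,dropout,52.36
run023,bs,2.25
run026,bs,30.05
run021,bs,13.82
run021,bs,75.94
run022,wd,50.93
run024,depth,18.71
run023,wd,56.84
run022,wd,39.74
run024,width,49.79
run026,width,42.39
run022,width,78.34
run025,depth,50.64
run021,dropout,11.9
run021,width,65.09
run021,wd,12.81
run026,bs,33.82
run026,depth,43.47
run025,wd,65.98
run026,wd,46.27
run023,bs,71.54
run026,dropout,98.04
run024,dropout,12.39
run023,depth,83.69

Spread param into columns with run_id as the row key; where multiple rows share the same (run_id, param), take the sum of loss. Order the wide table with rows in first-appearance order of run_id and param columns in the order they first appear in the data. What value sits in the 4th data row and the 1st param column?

With rows in first-appearance order of run_id, row 4 is run_id=run021. param columns in first-appearance order: width, depth, bs, dropout, wd; column 1 is width.
Long rows with run_id=run021, param=width: 46.07 + 65.09 = 111.16.

111.16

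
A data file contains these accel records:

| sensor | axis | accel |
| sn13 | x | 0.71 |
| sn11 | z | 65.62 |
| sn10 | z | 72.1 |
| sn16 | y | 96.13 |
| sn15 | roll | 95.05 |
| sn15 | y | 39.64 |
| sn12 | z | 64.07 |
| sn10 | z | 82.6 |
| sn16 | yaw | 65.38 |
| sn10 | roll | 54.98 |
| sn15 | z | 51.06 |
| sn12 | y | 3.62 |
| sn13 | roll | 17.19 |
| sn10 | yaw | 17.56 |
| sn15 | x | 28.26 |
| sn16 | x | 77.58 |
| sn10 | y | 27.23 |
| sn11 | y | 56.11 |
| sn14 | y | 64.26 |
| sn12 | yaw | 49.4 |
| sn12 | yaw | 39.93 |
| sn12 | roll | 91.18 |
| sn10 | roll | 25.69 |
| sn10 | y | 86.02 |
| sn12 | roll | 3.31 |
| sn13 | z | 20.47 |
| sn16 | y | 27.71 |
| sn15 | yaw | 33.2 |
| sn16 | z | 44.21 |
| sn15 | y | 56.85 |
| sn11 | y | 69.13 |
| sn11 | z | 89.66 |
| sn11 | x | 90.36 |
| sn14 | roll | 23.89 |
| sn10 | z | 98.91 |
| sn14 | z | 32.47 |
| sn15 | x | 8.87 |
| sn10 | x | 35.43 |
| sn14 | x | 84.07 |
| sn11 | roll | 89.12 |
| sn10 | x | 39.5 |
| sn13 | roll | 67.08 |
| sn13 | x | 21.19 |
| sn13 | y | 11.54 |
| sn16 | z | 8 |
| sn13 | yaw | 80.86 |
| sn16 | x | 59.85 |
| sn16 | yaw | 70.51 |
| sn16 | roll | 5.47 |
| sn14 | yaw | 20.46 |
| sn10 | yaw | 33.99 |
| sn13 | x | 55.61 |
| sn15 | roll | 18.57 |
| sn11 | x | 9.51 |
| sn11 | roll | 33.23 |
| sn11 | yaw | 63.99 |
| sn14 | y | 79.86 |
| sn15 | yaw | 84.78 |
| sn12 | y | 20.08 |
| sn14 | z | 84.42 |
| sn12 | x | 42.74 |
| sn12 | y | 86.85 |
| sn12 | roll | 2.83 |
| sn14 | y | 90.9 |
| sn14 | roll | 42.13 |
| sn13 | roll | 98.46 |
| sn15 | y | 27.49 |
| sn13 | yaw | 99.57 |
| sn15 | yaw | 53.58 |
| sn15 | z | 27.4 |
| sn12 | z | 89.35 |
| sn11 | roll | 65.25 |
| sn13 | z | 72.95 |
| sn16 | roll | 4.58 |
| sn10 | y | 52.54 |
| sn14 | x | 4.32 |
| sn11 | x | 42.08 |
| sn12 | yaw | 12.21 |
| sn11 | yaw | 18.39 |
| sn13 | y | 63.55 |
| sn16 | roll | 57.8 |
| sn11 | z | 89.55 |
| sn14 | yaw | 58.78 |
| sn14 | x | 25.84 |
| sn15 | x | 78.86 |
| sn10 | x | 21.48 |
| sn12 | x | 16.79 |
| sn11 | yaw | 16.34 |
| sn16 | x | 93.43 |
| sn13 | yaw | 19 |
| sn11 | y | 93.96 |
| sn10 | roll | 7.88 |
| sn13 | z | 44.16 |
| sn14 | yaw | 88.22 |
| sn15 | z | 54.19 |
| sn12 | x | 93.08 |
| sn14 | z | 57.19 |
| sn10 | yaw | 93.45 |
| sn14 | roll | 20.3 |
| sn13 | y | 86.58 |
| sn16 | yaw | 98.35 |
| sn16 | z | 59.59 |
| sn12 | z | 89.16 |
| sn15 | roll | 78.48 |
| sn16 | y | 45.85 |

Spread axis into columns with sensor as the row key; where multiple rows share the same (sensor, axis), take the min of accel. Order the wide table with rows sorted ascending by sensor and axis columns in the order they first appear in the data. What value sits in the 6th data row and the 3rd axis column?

27.49

With rows sorted ascending by sensor, row 6 is sensor=sn15. axis columns in first-appearance order: x, z, y, roll, yaw; column 3 is y.
Long rows with sensor=sn15, axis=y: min(39.64, 56.85, 27.49) = 27.49.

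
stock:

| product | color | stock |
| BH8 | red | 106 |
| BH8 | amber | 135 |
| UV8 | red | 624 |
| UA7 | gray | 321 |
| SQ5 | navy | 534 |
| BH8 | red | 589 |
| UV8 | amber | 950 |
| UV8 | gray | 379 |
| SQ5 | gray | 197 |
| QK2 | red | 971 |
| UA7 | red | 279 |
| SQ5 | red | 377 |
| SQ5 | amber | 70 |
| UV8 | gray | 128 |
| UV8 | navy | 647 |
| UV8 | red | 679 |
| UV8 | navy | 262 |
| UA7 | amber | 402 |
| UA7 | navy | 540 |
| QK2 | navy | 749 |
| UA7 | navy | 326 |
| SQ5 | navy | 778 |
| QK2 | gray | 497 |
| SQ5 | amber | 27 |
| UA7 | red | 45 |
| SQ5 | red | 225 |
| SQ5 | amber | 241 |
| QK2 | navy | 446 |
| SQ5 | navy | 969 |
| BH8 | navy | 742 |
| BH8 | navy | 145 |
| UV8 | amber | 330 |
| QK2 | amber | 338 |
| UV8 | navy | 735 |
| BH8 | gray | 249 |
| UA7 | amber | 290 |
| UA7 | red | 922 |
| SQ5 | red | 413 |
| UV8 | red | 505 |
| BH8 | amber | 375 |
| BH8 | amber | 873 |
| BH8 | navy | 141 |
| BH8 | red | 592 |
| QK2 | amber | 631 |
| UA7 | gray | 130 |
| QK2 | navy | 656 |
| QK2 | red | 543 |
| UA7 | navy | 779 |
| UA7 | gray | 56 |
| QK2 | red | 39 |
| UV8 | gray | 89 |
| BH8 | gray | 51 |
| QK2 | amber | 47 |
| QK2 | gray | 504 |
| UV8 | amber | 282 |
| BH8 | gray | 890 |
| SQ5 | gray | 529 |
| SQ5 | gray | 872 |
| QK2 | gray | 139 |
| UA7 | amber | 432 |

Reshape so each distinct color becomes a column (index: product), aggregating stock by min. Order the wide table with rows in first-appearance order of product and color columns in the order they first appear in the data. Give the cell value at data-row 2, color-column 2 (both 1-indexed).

282

With rows in first-appearance order of product, row 2 is product=UV8. color columns in first-appearance order: red, amber, gray, navy; column 2 is amber.
Long rows with product=UV8, color=amber: min(950, 330, 282) = 282.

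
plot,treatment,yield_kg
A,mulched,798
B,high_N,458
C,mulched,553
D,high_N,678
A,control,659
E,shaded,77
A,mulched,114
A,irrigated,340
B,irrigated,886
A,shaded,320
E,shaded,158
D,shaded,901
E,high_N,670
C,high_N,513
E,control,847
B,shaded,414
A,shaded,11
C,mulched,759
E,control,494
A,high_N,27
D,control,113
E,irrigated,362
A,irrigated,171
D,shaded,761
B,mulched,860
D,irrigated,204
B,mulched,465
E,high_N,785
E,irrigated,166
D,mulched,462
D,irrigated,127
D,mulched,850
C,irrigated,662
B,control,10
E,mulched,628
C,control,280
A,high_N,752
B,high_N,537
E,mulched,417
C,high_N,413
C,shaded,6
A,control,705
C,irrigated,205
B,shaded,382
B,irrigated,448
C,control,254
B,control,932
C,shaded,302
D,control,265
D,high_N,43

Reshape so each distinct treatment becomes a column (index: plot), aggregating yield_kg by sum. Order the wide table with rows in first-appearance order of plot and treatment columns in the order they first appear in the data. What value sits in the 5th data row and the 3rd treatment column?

1341

With rows in first-appearance order of plot, row 5 is plot=E. treatment columns in first-appearance order: mulched, high_N, control, shaded, irrigated; column 3 is control.
Long rows with plot=E, treatment=control: 847 + 494 = 1341.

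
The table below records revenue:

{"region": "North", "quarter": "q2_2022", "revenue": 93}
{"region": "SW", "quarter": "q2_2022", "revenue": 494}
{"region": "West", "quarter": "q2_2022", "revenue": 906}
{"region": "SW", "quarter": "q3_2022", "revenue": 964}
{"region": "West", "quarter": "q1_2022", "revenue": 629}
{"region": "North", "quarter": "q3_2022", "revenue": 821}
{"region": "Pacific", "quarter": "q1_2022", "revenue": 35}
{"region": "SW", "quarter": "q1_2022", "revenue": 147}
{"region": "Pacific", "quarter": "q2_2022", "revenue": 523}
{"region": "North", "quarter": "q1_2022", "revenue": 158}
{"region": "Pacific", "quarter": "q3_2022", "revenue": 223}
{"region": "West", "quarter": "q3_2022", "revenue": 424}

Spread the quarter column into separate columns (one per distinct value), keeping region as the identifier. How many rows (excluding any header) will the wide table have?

4

4 distinct region values → 4 rows.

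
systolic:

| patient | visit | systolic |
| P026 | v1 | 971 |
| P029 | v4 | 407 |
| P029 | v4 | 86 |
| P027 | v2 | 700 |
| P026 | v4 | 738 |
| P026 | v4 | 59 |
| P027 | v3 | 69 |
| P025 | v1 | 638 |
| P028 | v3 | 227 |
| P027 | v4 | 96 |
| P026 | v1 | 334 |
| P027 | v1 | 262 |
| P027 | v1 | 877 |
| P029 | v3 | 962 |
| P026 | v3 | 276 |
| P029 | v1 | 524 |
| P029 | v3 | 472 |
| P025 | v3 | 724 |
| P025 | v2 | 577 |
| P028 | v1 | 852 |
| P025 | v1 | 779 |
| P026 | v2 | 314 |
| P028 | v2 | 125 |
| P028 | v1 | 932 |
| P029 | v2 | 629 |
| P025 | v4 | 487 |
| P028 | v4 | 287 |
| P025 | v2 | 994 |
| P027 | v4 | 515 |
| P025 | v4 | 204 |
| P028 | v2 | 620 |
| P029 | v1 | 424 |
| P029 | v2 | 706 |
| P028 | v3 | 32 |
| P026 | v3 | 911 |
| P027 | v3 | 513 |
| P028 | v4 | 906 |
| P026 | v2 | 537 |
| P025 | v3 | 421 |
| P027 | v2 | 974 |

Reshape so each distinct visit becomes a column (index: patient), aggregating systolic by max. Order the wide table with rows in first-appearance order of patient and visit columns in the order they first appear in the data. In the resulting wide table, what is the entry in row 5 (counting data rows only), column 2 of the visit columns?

906

With rows in first-appearance order of patient, row 5 is patient=P028. visit columns in first-appearance order: v1, v4, v2, v3; column 2 is v4.
Long rows with patient=P028, visit=v4: max(287, 906) = 906.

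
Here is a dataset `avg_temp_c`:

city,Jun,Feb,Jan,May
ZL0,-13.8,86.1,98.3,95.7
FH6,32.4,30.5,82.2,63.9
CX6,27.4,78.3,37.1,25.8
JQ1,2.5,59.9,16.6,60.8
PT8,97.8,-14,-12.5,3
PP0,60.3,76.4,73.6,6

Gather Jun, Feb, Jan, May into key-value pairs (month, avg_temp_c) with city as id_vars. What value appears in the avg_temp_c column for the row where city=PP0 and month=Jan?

Unpivoting turns each (city, wide-column) pair into one long row.
The wide cell at row PP0, column Jan holds 73.6, so the long row (PP0, Jan) has avg_temp_c=73.6.

73.6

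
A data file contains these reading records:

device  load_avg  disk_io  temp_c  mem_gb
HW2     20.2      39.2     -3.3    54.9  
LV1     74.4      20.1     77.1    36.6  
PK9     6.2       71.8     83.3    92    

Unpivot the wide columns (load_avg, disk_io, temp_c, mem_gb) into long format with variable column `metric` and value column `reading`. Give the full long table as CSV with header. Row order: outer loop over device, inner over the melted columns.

Each (device, column) pair becomes one row: 3 × 4 = 12 rows.
For example, (HW2, load_avg) → reading=20.2.

device,metric,reading
HW2,load_avg,20.2
HW2,disk_io,39.2
HW2,temp_c,-3.3
HW2,mem_gb,54.9
LV1,load_avg,74.4
LV1,disk_io,20.1
LV1,temp_c,77.1
LV1,mem_gb,36.6
PK9,load_avg,6.2
PK9,disk_io,71.8
PK9,temp_c,83.3
PK9,mem_gb,92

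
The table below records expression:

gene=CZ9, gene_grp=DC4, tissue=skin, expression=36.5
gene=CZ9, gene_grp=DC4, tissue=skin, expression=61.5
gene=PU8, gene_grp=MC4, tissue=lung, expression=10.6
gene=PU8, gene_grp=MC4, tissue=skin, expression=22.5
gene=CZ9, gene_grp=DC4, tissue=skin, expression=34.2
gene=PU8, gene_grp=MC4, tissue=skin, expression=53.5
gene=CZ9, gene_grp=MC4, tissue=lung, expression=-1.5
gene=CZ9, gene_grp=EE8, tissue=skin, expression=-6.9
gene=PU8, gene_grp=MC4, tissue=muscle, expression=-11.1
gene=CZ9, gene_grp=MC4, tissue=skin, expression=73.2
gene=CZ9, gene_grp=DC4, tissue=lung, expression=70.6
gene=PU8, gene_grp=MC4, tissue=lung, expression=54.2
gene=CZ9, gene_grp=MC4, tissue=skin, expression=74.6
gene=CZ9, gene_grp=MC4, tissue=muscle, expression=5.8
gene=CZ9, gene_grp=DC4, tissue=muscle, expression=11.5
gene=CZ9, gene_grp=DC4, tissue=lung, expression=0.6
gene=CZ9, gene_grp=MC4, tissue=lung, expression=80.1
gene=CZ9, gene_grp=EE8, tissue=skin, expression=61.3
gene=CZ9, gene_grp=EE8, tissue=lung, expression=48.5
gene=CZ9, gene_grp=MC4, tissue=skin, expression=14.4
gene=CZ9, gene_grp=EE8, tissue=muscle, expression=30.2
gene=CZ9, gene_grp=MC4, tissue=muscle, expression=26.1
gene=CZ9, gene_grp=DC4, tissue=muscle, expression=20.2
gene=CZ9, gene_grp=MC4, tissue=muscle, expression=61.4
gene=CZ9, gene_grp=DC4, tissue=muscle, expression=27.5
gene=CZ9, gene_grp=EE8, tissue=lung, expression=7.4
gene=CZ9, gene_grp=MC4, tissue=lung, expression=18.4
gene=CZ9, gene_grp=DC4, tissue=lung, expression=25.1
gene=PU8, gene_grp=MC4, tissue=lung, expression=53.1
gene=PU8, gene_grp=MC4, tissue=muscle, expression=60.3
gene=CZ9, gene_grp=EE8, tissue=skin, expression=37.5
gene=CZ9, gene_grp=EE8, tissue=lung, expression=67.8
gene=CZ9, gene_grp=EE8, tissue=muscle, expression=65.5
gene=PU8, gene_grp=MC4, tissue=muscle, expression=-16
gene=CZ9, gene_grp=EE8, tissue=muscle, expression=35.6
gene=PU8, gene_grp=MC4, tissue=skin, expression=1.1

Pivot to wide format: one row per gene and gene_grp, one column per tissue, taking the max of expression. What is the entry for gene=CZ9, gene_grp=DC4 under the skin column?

Rows with gene=CZ9, gene_grp=DC4 and tissue=skin: expression values are 36.5, 61.5, 34.2.
max(36.5, 61.5, 34.2) = 61.5.

61.5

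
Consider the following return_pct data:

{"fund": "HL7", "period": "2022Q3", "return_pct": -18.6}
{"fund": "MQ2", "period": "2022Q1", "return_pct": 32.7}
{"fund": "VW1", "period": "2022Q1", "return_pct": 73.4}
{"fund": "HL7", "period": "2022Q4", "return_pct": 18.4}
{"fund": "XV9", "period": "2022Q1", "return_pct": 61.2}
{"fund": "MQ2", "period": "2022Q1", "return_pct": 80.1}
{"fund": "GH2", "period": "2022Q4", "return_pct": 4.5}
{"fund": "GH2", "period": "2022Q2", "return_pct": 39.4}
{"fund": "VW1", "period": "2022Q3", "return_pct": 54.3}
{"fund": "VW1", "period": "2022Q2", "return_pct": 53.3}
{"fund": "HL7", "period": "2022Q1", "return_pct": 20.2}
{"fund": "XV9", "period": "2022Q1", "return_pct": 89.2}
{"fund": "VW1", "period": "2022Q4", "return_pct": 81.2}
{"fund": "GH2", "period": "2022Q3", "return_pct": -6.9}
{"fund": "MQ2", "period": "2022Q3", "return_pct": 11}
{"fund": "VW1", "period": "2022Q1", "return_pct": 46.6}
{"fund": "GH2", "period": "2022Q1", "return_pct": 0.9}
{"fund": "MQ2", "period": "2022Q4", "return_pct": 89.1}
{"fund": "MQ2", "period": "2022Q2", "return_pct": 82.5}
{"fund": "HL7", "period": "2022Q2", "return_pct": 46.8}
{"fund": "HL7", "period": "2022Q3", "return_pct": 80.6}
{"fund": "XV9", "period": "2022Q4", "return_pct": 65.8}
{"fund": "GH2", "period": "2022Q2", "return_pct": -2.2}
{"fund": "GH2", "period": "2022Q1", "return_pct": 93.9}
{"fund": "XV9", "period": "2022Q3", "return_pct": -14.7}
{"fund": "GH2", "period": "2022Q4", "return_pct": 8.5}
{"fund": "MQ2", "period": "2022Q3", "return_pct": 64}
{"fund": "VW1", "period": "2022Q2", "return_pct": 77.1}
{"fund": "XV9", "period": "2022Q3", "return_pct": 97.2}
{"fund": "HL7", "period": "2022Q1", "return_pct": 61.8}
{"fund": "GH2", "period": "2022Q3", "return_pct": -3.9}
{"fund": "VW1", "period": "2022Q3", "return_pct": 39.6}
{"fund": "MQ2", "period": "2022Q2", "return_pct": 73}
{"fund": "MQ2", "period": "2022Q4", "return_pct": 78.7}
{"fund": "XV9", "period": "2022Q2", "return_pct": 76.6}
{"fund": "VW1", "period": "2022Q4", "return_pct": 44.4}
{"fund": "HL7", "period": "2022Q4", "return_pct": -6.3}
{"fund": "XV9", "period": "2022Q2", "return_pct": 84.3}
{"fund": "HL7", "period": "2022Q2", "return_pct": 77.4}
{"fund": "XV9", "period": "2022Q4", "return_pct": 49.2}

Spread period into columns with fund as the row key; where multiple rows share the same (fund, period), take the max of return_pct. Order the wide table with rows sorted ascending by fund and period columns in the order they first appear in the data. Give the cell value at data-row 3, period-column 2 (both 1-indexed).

With rows sorted ascending by fund, row 3 is fund=MQ2. period columns in first-appearance order: 2022Q3, 2022Q1, 2022Q4, 2022Q2; column 2 is 2022Q1.
Long rows with fund=MQ2, period=2022Q1: max(32.7, 80.1) = 80.1.

80.1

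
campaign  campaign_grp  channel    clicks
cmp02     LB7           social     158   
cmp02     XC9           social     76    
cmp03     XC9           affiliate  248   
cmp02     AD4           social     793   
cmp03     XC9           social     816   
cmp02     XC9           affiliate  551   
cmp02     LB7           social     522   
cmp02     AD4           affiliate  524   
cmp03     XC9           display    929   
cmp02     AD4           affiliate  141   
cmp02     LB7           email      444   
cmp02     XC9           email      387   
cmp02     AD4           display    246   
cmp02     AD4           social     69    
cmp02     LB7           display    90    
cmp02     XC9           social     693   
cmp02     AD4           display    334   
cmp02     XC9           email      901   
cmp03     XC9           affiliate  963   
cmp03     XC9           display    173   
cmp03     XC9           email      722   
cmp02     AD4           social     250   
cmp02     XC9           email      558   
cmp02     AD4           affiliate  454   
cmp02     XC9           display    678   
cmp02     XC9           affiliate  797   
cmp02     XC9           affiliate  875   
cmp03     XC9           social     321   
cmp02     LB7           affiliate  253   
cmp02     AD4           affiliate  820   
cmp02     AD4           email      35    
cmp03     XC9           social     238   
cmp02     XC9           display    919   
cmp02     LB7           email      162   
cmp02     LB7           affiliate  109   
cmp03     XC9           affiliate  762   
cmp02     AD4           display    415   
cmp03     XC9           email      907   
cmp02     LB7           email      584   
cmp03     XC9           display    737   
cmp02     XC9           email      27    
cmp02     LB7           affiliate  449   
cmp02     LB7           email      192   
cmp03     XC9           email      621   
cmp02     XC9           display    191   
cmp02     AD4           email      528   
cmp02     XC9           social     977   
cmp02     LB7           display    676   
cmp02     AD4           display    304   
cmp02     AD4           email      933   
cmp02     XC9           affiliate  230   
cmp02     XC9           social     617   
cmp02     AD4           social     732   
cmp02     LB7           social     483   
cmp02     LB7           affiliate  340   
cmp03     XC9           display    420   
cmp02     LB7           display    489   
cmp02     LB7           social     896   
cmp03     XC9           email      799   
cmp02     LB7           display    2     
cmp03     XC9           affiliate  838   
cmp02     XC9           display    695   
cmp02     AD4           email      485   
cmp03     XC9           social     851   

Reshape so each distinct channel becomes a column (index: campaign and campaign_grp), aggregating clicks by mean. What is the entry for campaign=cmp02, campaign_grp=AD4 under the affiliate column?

Rows with campaign=cmp02, campaign_grp=AD4 and channel=affiliate: clicks values are 524, 141, 454, 820.
(524 + 141 + 454 + 820) / 4 = 484.75.

484.75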